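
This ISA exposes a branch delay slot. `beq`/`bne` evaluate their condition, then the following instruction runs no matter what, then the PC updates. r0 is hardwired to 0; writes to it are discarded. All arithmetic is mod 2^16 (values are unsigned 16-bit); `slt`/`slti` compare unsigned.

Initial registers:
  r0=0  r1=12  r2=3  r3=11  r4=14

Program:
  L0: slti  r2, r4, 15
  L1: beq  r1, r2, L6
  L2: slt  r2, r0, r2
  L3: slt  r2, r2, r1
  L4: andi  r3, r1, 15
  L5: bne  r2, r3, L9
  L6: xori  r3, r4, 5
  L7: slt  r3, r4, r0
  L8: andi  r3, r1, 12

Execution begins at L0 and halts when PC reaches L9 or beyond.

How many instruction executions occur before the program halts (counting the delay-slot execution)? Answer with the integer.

7

[0] slti  r2, r4, 15  →  {r0:0, r1:12, r2:1, r3:11, r4:14}
[1] beq  r1, r2, L6  →  {r0:0, r1:12, r2:1, r3:11, r4:14}  ⟨branch fallthrough⟩
[2] slt  r2, r0, r2  →  {r0:0, r1:12, r2:1, r3:11, r4:14}
[3] slt  r2, r2, r1  →  {r0:0, r1:12, r2:1, r3:11, r4:14}
[4] andi  r3, r1, 15  →  {r0:0, r1:12, r2:1, r3:12, r4:14}
[5] bne  r2, r3, L9  →  {r0:0, r1:12, r2:1, r3:12, r4:14}  ⟨branch taken⟩
[6] xori  r3, r4, 5  →  {r0:0, r1:12, r2:1, r3:11, r4:14}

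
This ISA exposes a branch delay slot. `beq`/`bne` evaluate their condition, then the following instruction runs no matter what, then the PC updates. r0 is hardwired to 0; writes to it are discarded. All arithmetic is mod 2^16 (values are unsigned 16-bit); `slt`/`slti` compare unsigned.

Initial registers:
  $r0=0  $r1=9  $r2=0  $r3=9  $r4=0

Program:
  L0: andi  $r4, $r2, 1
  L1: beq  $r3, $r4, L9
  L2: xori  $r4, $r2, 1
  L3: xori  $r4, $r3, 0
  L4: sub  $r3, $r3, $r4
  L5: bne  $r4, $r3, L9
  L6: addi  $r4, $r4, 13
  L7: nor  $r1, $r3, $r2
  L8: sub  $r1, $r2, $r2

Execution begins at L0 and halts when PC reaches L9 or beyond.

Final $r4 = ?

22

PC=0  andi  $r4, $r2, 1      | $r0=0 $r1=9 $r2=0 $r3=9 $r4=0
PC=1  beq  $r3, $r4, L9      | $r0=0 $r1=9 $r2=0 $r3=9 $r4=0  [not taken]
PC=2  xori  $r4, $r2, 1      | $r0=0 $r1=9 $r2=0 $r3=9 $r4=1
PC=3  xori  $r4, $r3, 0      | $r0=0 $r1=9 $r2=0 $r3=9 $r4=9
PC=4  sub  $r3, $r3, $r4     | $r0=0 $r1=9 $r2=0 $r3=0 $r4=9
PC=5  bne  $r4, $r3, L9      | $r0=0 $r1=9 $r2=0 $r3=0 $r4=9  [TAKEN]
PC=6  addi  $r4, $r4, 13     | $r0=0 $r1=9 $r2=0 $r3=0 $r4=22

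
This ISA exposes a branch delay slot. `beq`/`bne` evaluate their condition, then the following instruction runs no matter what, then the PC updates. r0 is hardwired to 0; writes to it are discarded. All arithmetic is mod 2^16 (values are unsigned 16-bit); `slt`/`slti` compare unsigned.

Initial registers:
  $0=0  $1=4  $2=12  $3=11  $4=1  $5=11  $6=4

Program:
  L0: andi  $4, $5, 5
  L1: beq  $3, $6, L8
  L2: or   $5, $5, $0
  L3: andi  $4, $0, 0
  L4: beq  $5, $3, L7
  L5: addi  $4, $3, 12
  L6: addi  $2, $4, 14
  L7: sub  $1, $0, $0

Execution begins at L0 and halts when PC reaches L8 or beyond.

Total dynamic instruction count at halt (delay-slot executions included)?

PC=0  andi  $4, $5, 5        | $0=0 $1=4 $2=12 $3=11 $4=1 $5=11 $6=4
PC=1  beq  $3, $6, L8        | $0=0 $1=4 $2=12 $3=11 $4=1 $5=11 $6=4  [not taken]
PC=2  or   $5, $5, $0        | $0=0 $1=4 $2=12 $3=11 $4=1 $5=11 $6=4
PC=3  andi  $4, $0, 0        | $0=0 $1=4 $2=12 $3=11 $4=0 $5=11 $6=4
PC=4  beq  $5, $3, L7        | $0=0 $1=4 $2=12 $3=11 $4=0 $5=11 $6=4  [TAKEN]
PC=5  addi  $4, $3, 12       | $0=0 $1=4 $2=12 $3=11 $4=23 $5=11 $6=4
PC=7  sub  $1, $0, $0        | $0=0 $1=0 $2=12 $3=11 $4=23 $5=11 $6=4

7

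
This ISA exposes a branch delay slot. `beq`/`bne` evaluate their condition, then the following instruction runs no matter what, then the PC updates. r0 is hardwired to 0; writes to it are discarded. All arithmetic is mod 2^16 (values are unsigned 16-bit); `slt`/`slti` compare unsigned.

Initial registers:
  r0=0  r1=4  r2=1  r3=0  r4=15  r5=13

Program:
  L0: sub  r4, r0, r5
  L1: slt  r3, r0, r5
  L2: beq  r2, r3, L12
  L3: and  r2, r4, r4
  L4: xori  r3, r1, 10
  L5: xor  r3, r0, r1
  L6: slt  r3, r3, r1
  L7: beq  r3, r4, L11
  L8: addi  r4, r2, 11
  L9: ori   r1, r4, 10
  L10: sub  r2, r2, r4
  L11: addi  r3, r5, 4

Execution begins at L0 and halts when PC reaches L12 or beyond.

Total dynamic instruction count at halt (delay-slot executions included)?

4

[0] sub  r4, r0, r5  →  {r0:0, r1:4, r2:1, r3:0, r4:65523, r5:13}
[1] slt  r3, r0, r5  →  {r0:0, r1:4, r2:1, r3:1, r4:65523, r5:13}
[2] beq  r2, r3, L12  →  {r0:0, r1:4, r2:1, r3:1, r4:65523, r5:13}  ⟨branch taken⟩
[3] and  r2, r4, r4  →  {r0:0, r1:4, r2:65523, r3:1, r4:65523, r5:13}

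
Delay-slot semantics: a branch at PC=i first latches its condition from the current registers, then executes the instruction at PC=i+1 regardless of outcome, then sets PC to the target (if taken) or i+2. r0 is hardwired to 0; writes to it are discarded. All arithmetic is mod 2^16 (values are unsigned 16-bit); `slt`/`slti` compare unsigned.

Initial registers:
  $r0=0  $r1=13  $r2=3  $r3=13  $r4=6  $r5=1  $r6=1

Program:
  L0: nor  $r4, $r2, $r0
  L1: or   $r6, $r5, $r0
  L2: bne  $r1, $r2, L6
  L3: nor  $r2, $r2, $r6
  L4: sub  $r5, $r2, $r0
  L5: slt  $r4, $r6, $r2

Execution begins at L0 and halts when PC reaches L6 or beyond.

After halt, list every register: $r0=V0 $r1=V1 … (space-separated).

$r0=0 $r1=13 $r2=65532 $r3=13 $r4=65532 $r5=1 $r6=1

#0 nor  $r4, $r2, $r0 ; 0/13/3/13/65532/1/1
#1 or   $r6, $r5, $r0 ; 0/13/3/13/65532/1/1
#2 bne  $r1, $r2, L6 ; 0/13/3/13/65532/1/1 ; →target
#3 nor  $r2, $r2, $r6 ; 0/13/65532/13/65532/1/1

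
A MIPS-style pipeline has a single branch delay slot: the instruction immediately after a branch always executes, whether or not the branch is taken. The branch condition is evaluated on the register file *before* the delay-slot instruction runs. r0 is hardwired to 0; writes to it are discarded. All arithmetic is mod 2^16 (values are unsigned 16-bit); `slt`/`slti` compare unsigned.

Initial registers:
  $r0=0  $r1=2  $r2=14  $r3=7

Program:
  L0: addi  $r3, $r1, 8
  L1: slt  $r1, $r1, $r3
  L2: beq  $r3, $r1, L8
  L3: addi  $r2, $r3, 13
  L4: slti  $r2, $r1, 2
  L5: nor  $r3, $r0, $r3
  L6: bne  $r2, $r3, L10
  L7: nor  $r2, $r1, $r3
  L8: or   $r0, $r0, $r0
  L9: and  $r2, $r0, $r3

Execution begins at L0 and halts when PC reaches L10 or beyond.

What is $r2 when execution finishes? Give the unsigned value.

  step pc=0: addi  $r3, $r1, 8  regs=(0,2,14,10)
  step pc=1: slt  $r1, $r1, $r3  regs=(0,1,14,10)
  step pc=2: beq  $r3, $r1, L8  cond=F  regs=(0,1,14,10)
  step pc=3: addi  $r2, $r3, 13  regs=(0,1,23,10)
  step pc=4: slti  $r2, $r1, 2  regs=(0,1,1,10)
  step pc=5: nor  $r3, $r0, $r3  regs=(0,1,1,65525)
  step pc=6: bne  $r2, $r3, L10  cond=T  regs=(0,1,1,65525)
  step pc=7: nor  $r2, $r1, $r3  regs=(0,1,10,65525)

10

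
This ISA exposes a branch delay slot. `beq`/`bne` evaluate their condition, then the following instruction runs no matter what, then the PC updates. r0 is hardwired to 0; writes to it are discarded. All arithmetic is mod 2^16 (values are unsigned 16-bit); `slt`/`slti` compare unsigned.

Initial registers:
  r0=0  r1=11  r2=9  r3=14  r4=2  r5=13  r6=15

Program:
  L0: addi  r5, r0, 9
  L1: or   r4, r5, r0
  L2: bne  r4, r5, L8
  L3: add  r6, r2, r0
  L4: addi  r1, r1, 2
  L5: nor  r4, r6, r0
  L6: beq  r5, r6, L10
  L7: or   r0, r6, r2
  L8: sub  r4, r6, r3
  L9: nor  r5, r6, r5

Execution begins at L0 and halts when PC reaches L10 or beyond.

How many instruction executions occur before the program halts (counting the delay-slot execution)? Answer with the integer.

8

#0 addi  r5, r0, 9 ; 0/11/9/14/2/9/15
#1 or   r4, r5, r0 ; 0/11/9/14/9/9/15
#2 bne  r4, r5, L8 ; 0/11/9/14/9/9/15 ; →fallthru
#3 add  r6, r2, r0 ; 0/11/9/14/9/9/9
#4 addi  r1, r1, 2 ; 0/13/9/14/9/9/9
#5 nor  r4, r6, r0 ; 0/13/9/14/65526/9/9
#6 beq  r5, r6, L10 ; 0/13/9/14/65526/9/9 ; →target
#7 or   r0, r6, r2 ; 0/13/9/14/65526/9/9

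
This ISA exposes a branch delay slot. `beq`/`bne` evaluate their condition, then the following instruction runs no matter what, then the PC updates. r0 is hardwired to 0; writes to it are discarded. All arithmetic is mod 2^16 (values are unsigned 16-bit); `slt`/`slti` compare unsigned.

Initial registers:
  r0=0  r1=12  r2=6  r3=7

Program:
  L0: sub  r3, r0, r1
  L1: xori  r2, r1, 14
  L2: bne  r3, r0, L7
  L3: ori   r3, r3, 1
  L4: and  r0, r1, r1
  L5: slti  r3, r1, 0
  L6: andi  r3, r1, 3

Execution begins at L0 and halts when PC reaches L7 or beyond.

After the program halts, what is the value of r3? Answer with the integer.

65525

#0 sub  r3, r0, r1 ; 0/12/6/65524
#1 xori  r2, r1, 14 ; 0/12/2/65524
#2 bne  r3, r0, L7 ; 0/12/2/65524 ; →target
#3 ori   r3, r3, 1 ; 0/12/2/65525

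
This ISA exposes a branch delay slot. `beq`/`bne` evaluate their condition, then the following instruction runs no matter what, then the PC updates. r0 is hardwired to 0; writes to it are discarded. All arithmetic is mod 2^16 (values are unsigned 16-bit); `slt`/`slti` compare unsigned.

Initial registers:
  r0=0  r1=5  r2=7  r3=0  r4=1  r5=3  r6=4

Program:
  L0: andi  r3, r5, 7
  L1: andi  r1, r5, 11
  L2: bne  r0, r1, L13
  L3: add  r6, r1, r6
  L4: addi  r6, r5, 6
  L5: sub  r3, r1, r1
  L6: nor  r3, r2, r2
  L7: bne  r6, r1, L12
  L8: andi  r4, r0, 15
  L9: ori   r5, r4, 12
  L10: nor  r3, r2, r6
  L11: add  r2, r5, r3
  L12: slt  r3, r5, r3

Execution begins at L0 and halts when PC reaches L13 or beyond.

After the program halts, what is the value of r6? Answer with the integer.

7

PC=0  andi  r3, r5, 7        | r0=0 r1=5 r2=7 r3=3 r4=1 r5=3 r6=4
PC=1  andi  r1, r5, 11       | r0=0 r1=3 r2=7 r3=3 r4=1 r5=3 r6=4
PC=2  bne  r0, r1, L13       | r0=0 r1=3 r2=7 r3=3 r4=1 r5=3 r6=4  [TAKEN]
PC=3  add  r6, r1, r6        | r0=0 r1=3 r2=7 r3=3 r4=1 r5=3 r6=7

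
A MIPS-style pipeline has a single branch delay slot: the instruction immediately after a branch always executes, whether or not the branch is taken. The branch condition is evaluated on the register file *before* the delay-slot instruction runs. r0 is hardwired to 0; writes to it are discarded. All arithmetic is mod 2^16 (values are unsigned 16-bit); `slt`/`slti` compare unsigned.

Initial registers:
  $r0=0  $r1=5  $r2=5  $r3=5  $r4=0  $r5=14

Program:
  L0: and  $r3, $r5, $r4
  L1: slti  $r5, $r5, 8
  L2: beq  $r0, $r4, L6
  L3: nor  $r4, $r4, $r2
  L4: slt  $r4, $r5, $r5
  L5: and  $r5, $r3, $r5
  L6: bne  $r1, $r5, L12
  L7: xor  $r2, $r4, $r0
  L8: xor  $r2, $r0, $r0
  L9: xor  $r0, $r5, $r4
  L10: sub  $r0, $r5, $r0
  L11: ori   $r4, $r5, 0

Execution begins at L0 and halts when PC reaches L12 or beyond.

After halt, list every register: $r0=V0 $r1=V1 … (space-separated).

[0] and  $r3, $r5, $r4  →  {$r0:0, $r1:5, $r2:5, $r3:0, $r4:0, $r5:14}
[1] slti  $r5, $r5, 8  →  {$r0:0, $r1:5, $r2:5, $r3:0, $r4:0, $r5:0}
[2] beq  $r0, $r4, L6  →  {$r0:0, $r1:5, $r2:5, $r3:0, $r4:0, $r5:0}  ⟨branch taken⟩
[3] nor  $r4, $r4, $r2  →  {$r0:0, $r1:5, $r2:5, $r3:0, $r4:65530, $r5:0}
[6] bne  $r1, $r5, L12  →  {$r0:0, $r1:5, $r2:5, $r3:0, $r4:65530, $r5:0}  ⟨branch taken⟩
[7] xor  $r2, $r4, $r0  →  {$r0:0, $r1:5, $r2:65530, $r3:0, $r4:65530, $r5:0}

$r0=0 $r1=5 $r2=65530 $r3=0 $r4=65530 $r5=0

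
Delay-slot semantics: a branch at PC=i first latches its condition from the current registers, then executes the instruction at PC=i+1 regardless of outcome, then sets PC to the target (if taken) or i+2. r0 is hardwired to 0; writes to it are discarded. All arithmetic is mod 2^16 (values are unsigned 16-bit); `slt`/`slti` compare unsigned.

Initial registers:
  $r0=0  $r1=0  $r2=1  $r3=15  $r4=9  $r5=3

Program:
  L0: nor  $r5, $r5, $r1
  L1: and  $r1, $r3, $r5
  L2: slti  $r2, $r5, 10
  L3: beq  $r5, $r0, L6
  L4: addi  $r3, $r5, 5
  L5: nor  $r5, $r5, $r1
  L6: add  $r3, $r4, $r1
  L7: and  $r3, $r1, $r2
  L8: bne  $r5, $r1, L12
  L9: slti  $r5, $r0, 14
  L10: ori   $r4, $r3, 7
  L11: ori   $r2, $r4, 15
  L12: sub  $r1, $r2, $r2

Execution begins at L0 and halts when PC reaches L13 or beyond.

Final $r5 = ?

  step pc=0: nor  $r5, $r5, $r1  regs=(0,0,1,15,9,65532)
  step pc=1: and  $r1, $r3, $r5  regs=(0,12,1,15,9,65532)
  step pc=2: slti  $r2, $r5, 10  regs=(0,12,0,15,9,65532)
  step pc=3: beq  $r5, $r0, L6  cond=F  regs=(0,12,0,15,9,65532)
  step pc=4: addi  $r3, $r5, 5  regs=(0,12,0,1,9,65532)
  step pc=5: nor  $r5, $r5, $r1  regs=(0,12,0,1,9,3)
  step pc=6: add  $r3, $r4, $r1  regs=(0,12,0,21,9,3)
  step pc=7: and  $r3, $r1, $r2  regs=(0,12,0,0,9,3)
  step pc=8: bne  $r5, $r1, L12  cond=T  regs=(0,12,0,0,9,3)
  step pc=9: slti  $r5, $r0, 14  regs=(0,12,0,0,9,1)
  step pc=12: sub  $r1, $r2, $r2  regs=(0,0,0,0,9,1)

1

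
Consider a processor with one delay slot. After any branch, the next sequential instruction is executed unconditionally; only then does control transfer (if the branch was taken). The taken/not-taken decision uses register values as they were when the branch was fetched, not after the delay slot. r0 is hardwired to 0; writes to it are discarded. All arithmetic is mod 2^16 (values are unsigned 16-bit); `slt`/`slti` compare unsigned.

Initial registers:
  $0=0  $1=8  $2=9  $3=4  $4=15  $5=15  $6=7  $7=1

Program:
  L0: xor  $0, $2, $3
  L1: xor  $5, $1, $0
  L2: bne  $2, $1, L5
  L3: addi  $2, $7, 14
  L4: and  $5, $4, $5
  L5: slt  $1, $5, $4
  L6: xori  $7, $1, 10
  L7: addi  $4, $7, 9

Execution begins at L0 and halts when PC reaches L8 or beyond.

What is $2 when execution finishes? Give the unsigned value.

15

  step pc=0: xor  $0, $2, $3  regs=(0,8,9,4,15,15,7,1)
  step pc=1: xor  $5, $1, $0  regs=(0,8,9,4,15,8,7,1)
  step pc=2: bne  $2, $1, L5  cond=T  regs=(0,8,9,4,15,8,7,1)
  step pc=3: addi  $2, $7, 14  regs=(0,8,15,4,15,8,7,1)
  step pc=5: slt  $1, $5, $4  regs=(0,1,15,4,15,8,7,1)
  step pc=6: xori  $7, $1, 10  regs=(0,1,15,4,15,8,7,11)
  step pc=7: addi  $4, $7, 9  regs=(0,1,15,4,20,8,7,11)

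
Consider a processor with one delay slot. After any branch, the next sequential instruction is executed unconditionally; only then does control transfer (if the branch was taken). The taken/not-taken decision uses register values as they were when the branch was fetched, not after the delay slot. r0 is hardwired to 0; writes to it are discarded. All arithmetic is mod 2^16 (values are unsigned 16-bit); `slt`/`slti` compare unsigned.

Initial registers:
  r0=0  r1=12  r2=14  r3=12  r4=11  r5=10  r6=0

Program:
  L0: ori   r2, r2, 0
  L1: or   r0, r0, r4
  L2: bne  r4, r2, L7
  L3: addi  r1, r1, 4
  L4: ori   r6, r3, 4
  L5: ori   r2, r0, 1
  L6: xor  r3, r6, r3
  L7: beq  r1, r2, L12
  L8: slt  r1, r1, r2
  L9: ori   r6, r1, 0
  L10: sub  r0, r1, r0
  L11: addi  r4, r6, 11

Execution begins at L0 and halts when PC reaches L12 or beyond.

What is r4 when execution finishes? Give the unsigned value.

11

[0] ori   r2, r2, 0  →  {r0:0, r1:12, r2:14, r3:12, r4:11, r5:10, r6:0}
[1] or   r0, r0, r4  →  {r0:0, r1:12, r2:14, r3:12, r4:11, r5:10, r6:0}
[2] bne  r4, r2, L7  →  {r0:0, r1:12, r2:14, r3:12, r4:11, r5:10, r6:0}  ⟨branch taken⟩
[3] addi  r1, r1, 4  →  {r0:0, r1:16, r2:14, r3:12, r4:11, r5:10, r6:0}
[7] beq  r1, r2, L12  →  {r0:0, r1:16, r2:14, r3:12, r4:11, r5:10, r6:0}  ⟨branch fallthrough⟩
[8] slt  r1, r1, r2  →  {r0:0, r1:0, r2:14, r3:12, r4:11, r5:10, r6:0}
[9] ori   r6, r1, 0  →  {r0:0, r1:0, r2:14, r3:12, r4:11, r5:10, r6:0}
[10] sub  r0, r1, r0  →  {r0:0, r1:0, r2:14, r3:12, r4:11, r5:10, r6:0}
[11] addi  r4, r6, 11  →  {r0:0, r1:0, r2:14, r3:12, r4:11, r5:10, r6:0}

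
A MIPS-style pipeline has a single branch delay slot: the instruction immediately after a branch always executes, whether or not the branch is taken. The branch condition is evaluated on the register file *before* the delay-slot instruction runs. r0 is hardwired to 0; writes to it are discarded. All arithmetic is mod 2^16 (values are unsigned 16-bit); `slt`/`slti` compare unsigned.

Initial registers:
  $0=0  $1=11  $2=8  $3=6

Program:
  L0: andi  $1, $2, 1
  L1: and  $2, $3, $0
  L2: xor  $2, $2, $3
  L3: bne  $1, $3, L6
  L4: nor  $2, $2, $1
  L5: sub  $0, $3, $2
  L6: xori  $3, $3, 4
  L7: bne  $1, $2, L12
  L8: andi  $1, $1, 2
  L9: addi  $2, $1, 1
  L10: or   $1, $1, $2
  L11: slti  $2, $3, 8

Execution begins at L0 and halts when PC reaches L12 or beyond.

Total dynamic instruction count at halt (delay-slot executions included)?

PC=0  andi  $1, $2, 1        | $0=0 $1=0 $2=8 $3=6
PC=1  and  $2, $3, $0        | $0=0 $1=0 $2=0 $3=6
PC=2  xor  $2, $2, $3        | $0=0 $1=0 $2=6 $3=6
PC=3  bne  $1, $3, L6        | $0=0 $1=0 $2=6 $3=6  [TAKEN]
PC=4  nor  $2, $2, $1        | $0=0 $1=0 $2=65529 $3=6
PC=6  xori  $3, $3, 4        | $0=0 $1=0 $2=65529 $3=2
PC=7  bne  $1, $2, L12       | $0=0 $1=0 $2=65529 $3=2  [TAKEN]
PC=8  andi  $1, $1, 2        | $0=0 $1=0 $2=65529 $3=2

8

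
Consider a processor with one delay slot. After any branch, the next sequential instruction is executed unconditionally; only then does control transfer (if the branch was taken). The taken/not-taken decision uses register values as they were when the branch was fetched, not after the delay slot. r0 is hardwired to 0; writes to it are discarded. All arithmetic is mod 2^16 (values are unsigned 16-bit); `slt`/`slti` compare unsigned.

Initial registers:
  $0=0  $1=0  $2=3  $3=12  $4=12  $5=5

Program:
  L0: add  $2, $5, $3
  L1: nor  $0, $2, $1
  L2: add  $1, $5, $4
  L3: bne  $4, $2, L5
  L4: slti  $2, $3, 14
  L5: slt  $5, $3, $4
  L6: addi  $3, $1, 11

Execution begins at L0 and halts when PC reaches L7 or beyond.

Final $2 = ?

1

[0] add  $2, $5, $3  →  {$0:0, $1:0, $2:17, $3:12, $4:12, $5:5}
[1] nor  $0, $2, $1  →  {$0:0, $1:0, $2:17, $3:12, $4:12, $5:5}
[2] add  $1, $5, $4  →  {$0:0, $1:17, $2:17, $3:12, $4:12, $5:5}
[3] bne  $4, $2, L5  →  {$0:0, $1:17, $2:17, $3:12, $4:12, $5:5}  ⟨branch taken⟩
[4] slti  $2, $3, 14  →  {$0:0, $1:17, $2:1, $3:12, $4:12, $5:5}
[5] slt  $5, $3, $4  →  {$0:0, $1:17, $2:1, $3:12, $4:12, $5:0}
[6] addi  $3, $1, 11  →  {$0:0, $1:17, $2:1, $3:28, $4:12, $5:0}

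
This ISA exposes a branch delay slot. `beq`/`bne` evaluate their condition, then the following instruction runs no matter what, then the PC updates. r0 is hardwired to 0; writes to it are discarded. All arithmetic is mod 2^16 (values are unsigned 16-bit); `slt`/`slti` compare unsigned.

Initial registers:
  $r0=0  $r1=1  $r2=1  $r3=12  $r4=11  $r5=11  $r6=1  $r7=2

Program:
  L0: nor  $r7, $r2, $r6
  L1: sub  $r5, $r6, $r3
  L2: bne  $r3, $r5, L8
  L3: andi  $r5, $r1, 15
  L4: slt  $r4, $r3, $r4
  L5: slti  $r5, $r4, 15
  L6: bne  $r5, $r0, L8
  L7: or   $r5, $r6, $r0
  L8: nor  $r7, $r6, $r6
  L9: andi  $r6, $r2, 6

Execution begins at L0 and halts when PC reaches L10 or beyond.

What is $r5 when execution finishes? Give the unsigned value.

1

PC=0  nor  $r7, $r2, $r6     | $r0=0 $r1=1 $r2=1 $r3=12 $r4=11 $r5=11 $r6=1 $r7=65534
PC=1  sub  $r5, $r6, $r3     | $r0=0 $r1=1 $r2=1 $r3=12 $r4=11 $r5=65525 $r6=1 $r7=65534
PC=2  bne  $r3, $r5, L8      | $r0=0 $r1=1 $r2=1 $r3=12 $r4=11 $r5=65525 $r6=1 $r7=65534  [TAKEN]
PC=3  andi  $r5, $r1, 15     | $r0=0 $r1=1 $r2=1 $r3=12 $r4=11 $r5=1 $r6=1 $r7=65534
PC=8  nor  $r7, $r6, $r6     | $r0=0 $r1=1 $r2=1 $r3=12 $r4=11 $r5=1 $r6=1 $r7=65534
PC=9  andi  $r6, $r2, 6      | $r0=0 $r1=1 $r2=1 $r3=12 $r4=11 $r5=1 $r6=0 $r7=65534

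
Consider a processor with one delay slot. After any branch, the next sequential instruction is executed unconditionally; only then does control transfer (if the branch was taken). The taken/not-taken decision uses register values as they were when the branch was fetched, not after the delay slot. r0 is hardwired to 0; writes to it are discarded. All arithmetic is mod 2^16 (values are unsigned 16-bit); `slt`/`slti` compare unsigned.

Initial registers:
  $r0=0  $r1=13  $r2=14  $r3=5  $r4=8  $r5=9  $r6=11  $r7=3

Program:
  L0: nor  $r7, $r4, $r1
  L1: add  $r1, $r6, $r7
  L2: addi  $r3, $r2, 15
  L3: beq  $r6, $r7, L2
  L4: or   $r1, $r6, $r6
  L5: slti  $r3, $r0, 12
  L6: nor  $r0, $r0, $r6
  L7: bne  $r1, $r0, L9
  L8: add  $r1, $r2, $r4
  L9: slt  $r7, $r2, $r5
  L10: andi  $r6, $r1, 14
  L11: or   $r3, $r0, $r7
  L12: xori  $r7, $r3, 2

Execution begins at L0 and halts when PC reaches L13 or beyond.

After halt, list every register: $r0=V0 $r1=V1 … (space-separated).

$r0=0 $r1=22 $r2=14 $r3=0 $r4=8 $r5=9 $r6=6 $r7=2

PC=0  nor  $r7, $r4, $r1     | $r0=0 $r1=13 $r2=14 $r3=5 $r4=8 $r5=9 $r6=11 $r7=65522
PC=1  add  $r1, $r6, $r7     | $r0=0 $r1=65533 $r2=14 $r3=5 $r4=8 $r5=9 $r6=11 $r7=65522
PC=2  addi  $r3, $r2, 15     | $r0=0 $r1=65533 $r2=14 $r3=29 $r4=8 $r5=9 $r6=11 $r7=65522
PC=3  beq  $r6, $r7, L2      | $r0=0 $r1=65533 $r2=14 $r3=29 $r4=8 $r5=9 $r6=11 $r7=65522  [not taken]
PC=4  or   $r1, $r6, $r6     | $r0=0 $r1=11 $r2=14 $r3=29 $r4=8 $r5=9 $r6=11 $r7=65522
PC=5  slti  $r3, $r0, 12     | $r0=0 $r1=11 $r2=14 $r3=1 $r4=8 $r5=9 $r6=11 $r7=65522
PC=6  nor  $r0, $r0, $r6     | $r0=0 $r1=11 $r2=14 $r3=1 $r4=8 $r5=9 $r6=11 $r7=65522
PC=7  bne  $r1, $r0, L9      | $r0=0 $r1=11 $r2=14 $r3=1 $r4=8 $r5=9 $r6=11 $r7=65522  [TAKEN]
PC=8  add  $r1, $r2, $r4     | $r0=0 $r1=22 $r2=14 $r3=1 $r4=8 $r5=9 $r6=11 $r7=65522
PC=9  slt  $r7, $r2, $r5     | $r0=0 $r1=22 $r2=14 $r3=1 $r4=8 $r5=9 $r6=11 $r7=0
PC=10 andi  $r6, $r1, 14     | $r0=0 $r1=22 $r2=14 $r3=1 $r4=8 $r5=9 $r6=6 $r7=0
PC=11 or   $r3, $r0, $r7     | $r0=0 $r1=22 $r2=14 $r3=0 $r4=8 $r5=9 $r6=6 $r7=0
PC=12 xori  $r7, $r3, 2      | $r0=0 $r1=22 $r2=14 $r3=0 $r4=8 $r5=9 $r6=6 $r7=2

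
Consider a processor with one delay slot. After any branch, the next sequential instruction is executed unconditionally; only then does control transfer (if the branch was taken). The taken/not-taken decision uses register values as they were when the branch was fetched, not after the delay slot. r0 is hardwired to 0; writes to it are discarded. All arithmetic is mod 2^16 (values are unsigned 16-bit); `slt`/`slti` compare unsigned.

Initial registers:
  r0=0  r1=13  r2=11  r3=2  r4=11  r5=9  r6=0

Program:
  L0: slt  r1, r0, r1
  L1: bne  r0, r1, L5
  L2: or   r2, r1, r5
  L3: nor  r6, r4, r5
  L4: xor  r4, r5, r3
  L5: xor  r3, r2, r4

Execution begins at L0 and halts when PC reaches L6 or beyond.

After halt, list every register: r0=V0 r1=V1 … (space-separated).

r0=0 r1=1 r2=9 r3=2 r4=11 r5=9 r6=0

#0 slt  r1, r0, r1 ; 0/1/11/2/11/9/0
#1 bne  r0, r1, L5 ; 0/1/11/2/11/9/0 ; →target
#2 or   r2, r1, r5 ; 0/1/9/2/11/9/0
#5 xor  r3, r2, r4 ; 0/1/9/2/11/9/0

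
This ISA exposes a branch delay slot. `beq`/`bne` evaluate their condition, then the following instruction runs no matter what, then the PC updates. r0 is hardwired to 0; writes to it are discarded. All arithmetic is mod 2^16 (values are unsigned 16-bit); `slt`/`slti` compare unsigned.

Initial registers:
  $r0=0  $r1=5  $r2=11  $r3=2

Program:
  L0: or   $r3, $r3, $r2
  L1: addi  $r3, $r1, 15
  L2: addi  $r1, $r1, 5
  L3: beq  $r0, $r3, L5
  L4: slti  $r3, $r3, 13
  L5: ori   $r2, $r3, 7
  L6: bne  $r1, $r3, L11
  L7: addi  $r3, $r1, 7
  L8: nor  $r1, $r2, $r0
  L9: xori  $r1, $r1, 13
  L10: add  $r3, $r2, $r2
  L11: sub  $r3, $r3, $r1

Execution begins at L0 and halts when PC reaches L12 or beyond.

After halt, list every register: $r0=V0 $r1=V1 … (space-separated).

PC=0  or   $r3, $r3, $r2     | $r0=0 $r1=5 $r2=11 $r3=11
PC=1  addi  $r3, $r1, 15     | $r0=0 $r1=5 $r2=11 $r3=20
PC=2  addi  $r1, $r1, 5      | $r0=0 $r1=10 $r2=11 $r3=20
PC=3  beq  $r0, $r3, L5      | $r0=0 $r1=10 $r2=11 $r3=20  [not taken]
PC=4  slti  $r3, $r3, 13     | $r0=0 $r1=10 $r2=11 $r3=0
PC=5  ori   $r2, $r3, 7      | $r0=0 $r1=10 $r2=7 $r3=0
PC=6  bne  $r1, $r3, L11     | $r0=0 $r1=10 $r2=7 $r3=0  [TAKEN]
PC=7  addi  $r3, $r1, 7      | $r0=0 $r1=10 $r2=7 $r3=17
PC=11 sub  $r3, $r3, $r1     | $r0=0 $r1=10 $r2=7 $r3=7

$r0=0 $r1=10 $r2=7 $r3=7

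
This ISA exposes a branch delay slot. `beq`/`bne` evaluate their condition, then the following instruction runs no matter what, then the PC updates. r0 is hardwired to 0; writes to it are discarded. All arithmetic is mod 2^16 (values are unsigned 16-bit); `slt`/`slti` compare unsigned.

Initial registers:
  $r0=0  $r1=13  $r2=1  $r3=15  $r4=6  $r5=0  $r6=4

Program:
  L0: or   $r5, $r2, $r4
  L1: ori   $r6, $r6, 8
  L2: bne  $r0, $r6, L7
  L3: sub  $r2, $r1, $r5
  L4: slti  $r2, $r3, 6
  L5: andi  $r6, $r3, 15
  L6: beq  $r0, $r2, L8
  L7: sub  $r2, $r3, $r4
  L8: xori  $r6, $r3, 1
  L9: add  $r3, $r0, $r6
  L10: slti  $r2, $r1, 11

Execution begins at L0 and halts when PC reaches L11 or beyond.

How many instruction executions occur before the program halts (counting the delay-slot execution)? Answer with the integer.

8

  step pc=0: or   $r5, $r2, $r4  regs=(0,13,1,15,6,7,4)
  step pc=1: ori   $r6, $r6, 8  regs=(0,13,1,15,6,7,12)
  step pc=2: bne  $r0, $r6, L7  cond=T  regs=(0,13,1,15,6,7,12)
  step pc=3: sub  $r2, $r1, $r5  regs=(0,13,6,15,6,7,12)
  step pc=7: sub  $r2, $r3, $r4  regs=(0,13,9,15,6,7,12)
  step pc=8: xori  $r6, $r3, 1  regs=(0,13,9,15,6,7,14)
  step pc=9: add  $r3, $r0, $r6  regs=(0,13,9,14,6,7,14)
  step pc=10: slti  $r2, $r1, 11  regs=(0,13,0,14,6,7,14)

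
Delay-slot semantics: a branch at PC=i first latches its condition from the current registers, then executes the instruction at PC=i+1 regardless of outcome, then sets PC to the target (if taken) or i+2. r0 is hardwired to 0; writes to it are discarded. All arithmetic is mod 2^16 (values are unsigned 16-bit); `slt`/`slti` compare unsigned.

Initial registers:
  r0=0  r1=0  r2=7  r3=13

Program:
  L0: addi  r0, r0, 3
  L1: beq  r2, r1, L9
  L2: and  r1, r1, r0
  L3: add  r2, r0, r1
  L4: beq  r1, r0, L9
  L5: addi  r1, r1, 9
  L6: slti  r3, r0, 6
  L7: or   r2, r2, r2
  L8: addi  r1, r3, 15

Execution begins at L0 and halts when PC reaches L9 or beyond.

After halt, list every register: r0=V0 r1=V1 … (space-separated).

r0=0 r1=9 r2=0 r3=13

[0] addi  r0, r0, 3  →  {r0:0, r1:0, r2:7, r3:13}
[1] beq  r2, r1, L9  →  {r0:0, r1:0, r2:7, r3:13}  ⟨branch fallthrough⟩
[2] and  r1, r1, r0  →  {r0:0, r1:0, r2:7, r3:13}
[3] add  r2, r0, r1  →  {r0:0, r1:0, r2:0, r3:13}
[4] beq  r1, r0, L9  →  {r0:0, r1:0, r2:0, r3:13}  ⟨branch taken⟩
[5] addi  r1, r1, 9  →  {r0:0, r1:9, r2:0, r3:13}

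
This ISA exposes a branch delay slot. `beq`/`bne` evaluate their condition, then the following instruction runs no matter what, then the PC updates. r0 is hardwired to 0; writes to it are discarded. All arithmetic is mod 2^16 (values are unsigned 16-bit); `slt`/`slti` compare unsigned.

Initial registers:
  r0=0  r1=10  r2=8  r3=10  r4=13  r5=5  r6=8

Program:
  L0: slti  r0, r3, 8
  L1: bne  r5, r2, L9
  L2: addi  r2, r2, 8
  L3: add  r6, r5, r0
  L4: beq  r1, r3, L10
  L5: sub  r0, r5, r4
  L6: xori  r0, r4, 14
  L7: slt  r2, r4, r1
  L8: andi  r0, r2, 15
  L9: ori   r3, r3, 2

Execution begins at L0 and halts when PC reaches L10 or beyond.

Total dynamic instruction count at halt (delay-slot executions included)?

4

  step pc=0: slti  r0, r3, 8  regs=(0,10,8,10,13,5,8)
  step pc=1: bne  r5, r2, L9  cond=T  regs=(0,10,8,10,13,5,8)
  step pc=2: addi  r2, r2, 8  regs=(0,10,16,10,13,5,8)
  step pc=9: ori   r3, r3, 2  regs=(0,10,16,10,13,5,8)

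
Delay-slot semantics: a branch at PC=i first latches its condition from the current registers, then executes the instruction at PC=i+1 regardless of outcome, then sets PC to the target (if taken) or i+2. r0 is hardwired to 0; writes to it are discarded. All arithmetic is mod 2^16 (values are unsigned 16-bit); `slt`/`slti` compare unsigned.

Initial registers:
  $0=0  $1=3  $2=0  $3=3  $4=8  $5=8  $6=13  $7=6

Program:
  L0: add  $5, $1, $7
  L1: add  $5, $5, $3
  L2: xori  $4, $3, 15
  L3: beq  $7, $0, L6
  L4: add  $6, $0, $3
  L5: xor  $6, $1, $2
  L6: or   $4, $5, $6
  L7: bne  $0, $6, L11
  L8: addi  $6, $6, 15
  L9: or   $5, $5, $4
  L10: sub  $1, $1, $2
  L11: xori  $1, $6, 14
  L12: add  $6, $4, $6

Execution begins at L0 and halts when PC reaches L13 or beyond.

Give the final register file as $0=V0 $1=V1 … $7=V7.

  step pc=0: add  $5, $1, $7  regs=(0,3,0,3,8,9,13,6)
  step pc=1: add  $5, $5, $3  regs=(0,3,0,3,8,12,13,6)
  step pc=2: xori  $4, $3, 15  regs=(0,3,0,3,12,12,13,6)
  step pc=3: beq  $7, $0, L6  cond=F  regs=(0,3,0,3,12,12,13,6)
  step pc=4: add  $6, $0, $3  regs=(0,3,0,3,12,12,3,6)
  step pc=5: xor  $6, $1, $2  regs=(0,3,0,3,12,12,3,6)
  step pc=6: or   $4, $5, $6  regs=(0,3,0,3,15,12,3,6)
  step pc=7: bne  $0, $6, L11  cond=T  regs=(0,3,0,3,15,12,3,6)
  step pc=8: addi  $6, $6, 15  regs=(0,3,0,3,15,12,18,6)
  step pc=11: xori  $1, $6, 14  regs=(0,28,0,3,15,12,18,6)
  step pc=12: add  $6, $4, $6  regs=(0,28,0,3,15,12,33,6)

$0=0 $1=28 $2=0 $3=3 $4=15 $5=12 $6=33 $7=6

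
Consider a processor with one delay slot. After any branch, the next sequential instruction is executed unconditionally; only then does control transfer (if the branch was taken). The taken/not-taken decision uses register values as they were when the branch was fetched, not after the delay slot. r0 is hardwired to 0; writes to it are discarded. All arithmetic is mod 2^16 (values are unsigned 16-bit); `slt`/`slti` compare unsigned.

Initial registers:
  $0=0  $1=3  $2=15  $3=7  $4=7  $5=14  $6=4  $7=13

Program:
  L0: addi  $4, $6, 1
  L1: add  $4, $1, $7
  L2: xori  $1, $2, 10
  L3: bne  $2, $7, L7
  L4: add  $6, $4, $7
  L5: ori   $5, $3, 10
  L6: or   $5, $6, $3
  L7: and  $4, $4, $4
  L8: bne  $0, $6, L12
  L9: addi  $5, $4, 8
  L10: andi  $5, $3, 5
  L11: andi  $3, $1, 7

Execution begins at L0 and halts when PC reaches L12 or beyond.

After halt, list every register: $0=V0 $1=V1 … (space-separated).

$0=0 $1=5 $2=15 $3=7 $4=16 $5=24 $6=29 $7=13

PC=0  addi  $4, $6, 1        | $0=0 $1=3 $2=15 $3=7 $4=5 $5=14 $6=4 $7=13
PC=1  add  $4, $1, $7        | $0=0 $1=3 $2=15 $3=7 $4=16 $5=14 $6=4 $7=13
PC=2  xori  $1, $2, 10       | $0=0 $1=5 $2=15 $3=7 $4=16 $5=14 $6=4 $7=13
PC=3  bne  $2, $7, L7        | $0=0 $1=5 $2=15 $3=7 $4=16 $5=14 $6=4 $7=13  [TAKEN]
PC=4  add  $6, $4, $7        | $0=0 $1=5 $2=15 $3=7 $4=16 $5=14 $6=29 $7=13
PC=7  and  $4, $4, $4        | $0=0 $1=5 $2=15 $3=7 $4=16 $5=14 $6=29 $7=13
PC=8  bne  $0, $6, L12       | $0=0 $1=5 $2=15 $3=7 $4=16 $5=14 $6=29 $7=13  [TAKEN]
PC=9  addi  $5, $4, 8        | $0=0 $1=5 $2=15 $3=7 $4=16 $5=24 $6=29 $7=13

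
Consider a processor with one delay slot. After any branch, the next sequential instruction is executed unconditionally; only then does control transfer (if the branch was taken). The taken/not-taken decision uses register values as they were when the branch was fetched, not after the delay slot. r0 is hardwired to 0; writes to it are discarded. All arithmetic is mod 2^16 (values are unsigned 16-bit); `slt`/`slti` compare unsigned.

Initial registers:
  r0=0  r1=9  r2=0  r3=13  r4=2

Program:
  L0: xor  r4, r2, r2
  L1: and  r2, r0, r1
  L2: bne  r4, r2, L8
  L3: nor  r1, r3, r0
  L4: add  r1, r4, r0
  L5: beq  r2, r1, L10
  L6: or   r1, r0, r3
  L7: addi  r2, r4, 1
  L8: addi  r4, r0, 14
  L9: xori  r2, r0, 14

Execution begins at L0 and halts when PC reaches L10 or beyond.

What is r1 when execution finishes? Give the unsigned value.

13

#0 xor  r4, r2, r2 ; 0/9/0/13/0
#1 and  r2, r0, r1 ; 0/9/0/13/0
#2 bne  r4, r2, L8 ; 0/9/0/13/0 ; →fallthru
#3 nor  r1, r3, r0 ; 0/65522/0/13/0
#4 add  r1, r4, r0 ; 0/0/0/13/0
#5 beq  r2, r1, L10 ; 0/0/0/13/0 ; →target
#6 or   r1, r0, r3 ; 0/13/0/13/0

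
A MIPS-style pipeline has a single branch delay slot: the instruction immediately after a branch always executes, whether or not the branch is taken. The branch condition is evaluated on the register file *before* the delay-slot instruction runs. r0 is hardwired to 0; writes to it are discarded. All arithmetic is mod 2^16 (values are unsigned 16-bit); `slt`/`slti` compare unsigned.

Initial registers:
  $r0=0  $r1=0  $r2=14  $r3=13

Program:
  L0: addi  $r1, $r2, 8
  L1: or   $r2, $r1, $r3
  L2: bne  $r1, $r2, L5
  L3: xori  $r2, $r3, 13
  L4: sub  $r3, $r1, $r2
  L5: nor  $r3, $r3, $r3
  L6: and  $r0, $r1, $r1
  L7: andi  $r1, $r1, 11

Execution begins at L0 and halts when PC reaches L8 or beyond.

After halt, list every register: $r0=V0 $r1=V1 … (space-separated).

$r0=0 $r1=2 $r2=0 $r3=65522

[0] addi  $r1, $r2, 8  →  {$r0:0, $r1:22, $r2:14, $r3:13}
[1] or   $r2, $r1, $r3  →  {$r0:0, $r1:22, $r2:31, $r3:13}
[2] bne  $r1, $r2, L5  →  {$r0:0, $r1:22, $r2:31, $r3:13}  ⟨branch taken⟩
[3] xori  $r2, $r3, 13  →  {$r0:0, $r1:22, $r2:0, $r3:13}
[5] nor  $r3, $r3, $r3  →  {$r0:0, $r1:22, $r2:0, $r3:65522}
[6] and  $r0, $r1, $r1  →  {$r0:0, $r1:22, $r2:0, $r3:65522}
[7] andi  $r1, $r1, 11  →  {$r0:0, $r1:2, $r2:0, $r3:65522}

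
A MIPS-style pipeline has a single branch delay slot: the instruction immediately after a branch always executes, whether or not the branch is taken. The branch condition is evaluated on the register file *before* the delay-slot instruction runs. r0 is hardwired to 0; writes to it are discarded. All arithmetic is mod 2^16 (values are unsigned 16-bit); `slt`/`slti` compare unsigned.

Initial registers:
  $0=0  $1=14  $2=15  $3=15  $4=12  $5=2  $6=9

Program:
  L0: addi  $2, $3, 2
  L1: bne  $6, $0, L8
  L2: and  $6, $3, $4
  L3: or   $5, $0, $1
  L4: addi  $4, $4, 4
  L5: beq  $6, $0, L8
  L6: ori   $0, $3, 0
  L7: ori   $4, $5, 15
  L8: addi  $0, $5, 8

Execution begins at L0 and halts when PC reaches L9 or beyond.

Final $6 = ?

12

  step pc=0: addi  $2, $3, 2  regs=(0,14,17,15,12,2,9)
  step pc=1: bne  $6, $0, L8  cond=T  regs=(0,14,17,15,12,2,9)
  step pc=2: and  $6, $3, $4  regs=(0,14,17,15,12,2,12)
  step pc=8: addi  $0, $5, 8  regs=(0,14,17,15,12,2,12)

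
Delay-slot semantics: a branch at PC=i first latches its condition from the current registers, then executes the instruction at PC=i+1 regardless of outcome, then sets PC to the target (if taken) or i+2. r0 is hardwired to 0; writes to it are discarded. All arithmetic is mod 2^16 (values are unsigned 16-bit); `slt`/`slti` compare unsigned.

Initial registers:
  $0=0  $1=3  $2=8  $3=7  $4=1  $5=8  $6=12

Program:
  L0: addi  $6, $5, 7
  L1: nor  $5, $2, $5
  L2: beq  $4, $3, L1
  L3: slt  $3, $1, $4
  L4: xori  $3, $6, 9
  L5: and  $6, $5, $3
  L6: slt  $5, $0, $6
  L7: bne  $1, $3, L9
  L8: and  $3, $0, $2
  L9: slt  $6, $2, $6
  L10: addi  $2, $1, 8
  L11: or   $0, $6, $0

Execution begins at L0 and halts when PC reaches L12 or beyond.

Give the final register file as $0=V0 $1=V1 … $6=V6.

  step pc=0: addi  $6, $5, 7  regs=(0,3,8,7,1,8,15)
  step pc=1: nor  $5, $2, $5  regs=(0,3,8,7,1,65527,15)
  step pc=2: beq  $4, $3, L1  cond=F  regs=(0,3,8,7,1,65527,15)
  step pc=3: slt  $3, $1, $4  regs=(0,3,8,0,1,65527,15)
  step pc=4: xori  $3, $6, 9  regs=(0,3,8,6,1,65527,15)
  step pc=5: and  $6, $5, $3  regs=(0,3,8,6,1,65527,6)
  step pc=6: slt  $5, $0, $6  regs=(0,3,8,6,1,1,6)
  step pc=7: bne  $1, $3, L9  cond=T  regs=(0,3,8,6,1,1,6)
  step pc=8: and  $3, $0, $2  regs=(0,3,8,0,1,1,6)
  step pc=9: slt  $6, $2, $6  regs=(0,3,8,0,1,1,0)
  step pc=10: addi  $2, $1, 8  regs=(0,3,11,0,1,1,0)
  step pc=11: or   $0, $6, $0  regs=(0,3,11,0,1,1,0)

$0=0 $1=3 $2=11 $3=0 $4=1 $5=1 $6=0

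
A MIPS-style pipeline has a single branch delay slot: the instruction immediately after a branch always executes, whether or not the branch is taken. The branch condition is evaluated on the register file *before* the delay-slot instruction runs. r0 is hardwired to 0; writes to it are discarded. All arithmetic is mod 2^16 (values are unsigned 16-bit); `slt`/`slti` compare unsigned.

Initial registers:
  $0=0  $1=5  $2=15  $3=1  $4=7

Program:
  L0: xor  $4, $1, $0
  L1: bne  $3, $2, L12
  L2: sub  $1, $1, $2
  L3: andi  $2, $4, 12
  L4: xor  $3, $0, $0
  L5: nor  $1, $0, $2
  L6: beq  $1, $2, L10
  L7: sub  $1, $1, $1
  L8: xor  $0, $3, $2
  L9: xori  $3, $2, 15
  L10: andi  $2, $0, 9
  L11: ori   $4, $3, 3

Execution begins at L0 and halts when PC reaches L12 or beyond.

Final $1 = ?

PC=0  xor  $4, $1, $0        | $0=0 $1=5 $2=15 $3=1 $4=5
PC=1  bne  $3, $2, L12       | $0=0 $1=5 $2=15 $3=1 $4=5  [TAKEN]
PC=2  sub  $1, $1, $2        | $0=0 $1=65526 $2=15 $3=1 $4=5

65526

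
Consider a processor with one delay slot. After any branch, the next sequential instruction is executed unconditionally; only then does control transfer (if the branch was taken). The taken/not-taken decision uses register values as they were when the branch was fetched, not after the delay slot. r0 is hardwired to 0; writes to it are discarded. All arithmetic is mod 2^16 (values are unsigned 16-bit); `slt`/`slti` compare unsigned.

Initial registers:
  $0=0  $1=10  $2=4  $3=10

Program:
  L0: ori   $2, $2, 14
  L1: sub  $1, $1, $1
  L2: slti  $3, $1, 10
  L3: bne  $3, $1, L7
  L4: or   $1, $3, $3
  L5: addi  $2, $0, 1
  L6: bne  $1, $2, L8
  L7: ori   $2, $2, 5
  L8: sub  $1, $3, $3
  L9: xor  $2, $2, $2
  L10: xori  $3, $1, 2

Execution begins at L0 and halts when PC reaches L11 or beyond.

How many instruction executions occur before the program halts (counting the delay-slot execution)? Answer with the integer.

PC=0  ori   $2, $2, 14       | $0=0 $1=10 $2=14 $3=10
PC=1  sub  $1, $1, $1        | $0=0 $1=0 $2=14 $3=10
PC=2  slti  $3, $1, 10       | $0=0 $1=0 $2=14 $3=1
PC=3  bne  $3, $1, L7        | $0=0 $1=0 $2=14 $3=1  [TAKEN]
PC=4  or   $1, $3, $3        | $0=0 $1=1 $2=14 $3=1
PC=7  ori   $2, $2, 5        | $0=0 $1=1 $2=15 $3=1
PC=8  sub  $1, $3, $3        | $0=0 $1=0 $2=15 $3=1
PC=9  xor  $2, $2, $2        | $0=0 $1=0 $2=0 $3=1
PC=10 xori  $3, $1, 2        | $0=0 $1=0 $2=0 $3=2

9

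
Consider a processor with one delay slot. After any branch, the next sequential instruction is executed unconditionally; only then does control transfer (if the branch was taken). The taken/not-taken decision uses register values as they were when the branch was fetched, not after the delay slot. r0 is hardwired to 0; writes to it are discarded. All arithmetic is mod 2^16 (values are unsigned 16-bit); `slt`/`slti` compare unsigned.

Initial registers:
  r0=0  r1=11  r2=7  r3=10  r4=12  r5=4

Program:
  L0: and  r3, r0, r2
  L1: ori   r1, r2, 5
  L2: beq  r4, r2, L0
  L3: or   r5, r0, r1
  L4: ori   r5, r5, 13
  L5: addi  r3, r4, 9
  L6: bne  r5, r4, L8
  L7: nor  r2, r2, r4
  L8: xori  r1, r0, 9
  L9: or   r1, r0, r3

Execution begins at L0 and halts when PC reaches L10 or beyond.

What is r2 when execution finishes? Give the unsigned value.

  step pc=0: and  r3, r0, r2  regs=(0,11,7,0,12,4)
  step pc=1: ori   r1, r2, 5  regs=(0,7,7,0,12,4)
  step pc=2: beq  r4, r2, L0  cond=F  regs=(0,7,7,0,12,4)
  step pc=3: or   r5, r0, r1  regs=(0,7,7,0,12,7)
  step pc=4: ori   r5, r5, 13  regs=(0,7,7,0,12,15)
  step pc=5: addi  r3, r4, 9  regs=(0,7,7,21,12,15)
  step pc=6: bne  r5, r4, L8  cond=T  regs=(0,7,7,21,12,15)
  step pc=7: nor  r2, r2, r4  regs=(0,7,65520,21,12,15)
  step pc=8: xori  r1, r0, 9  regs=(0,9,65520,21,12,15)
  step pc=9: or   r1, r0, r3  regs=(0,21,65520,21,12,15)

65520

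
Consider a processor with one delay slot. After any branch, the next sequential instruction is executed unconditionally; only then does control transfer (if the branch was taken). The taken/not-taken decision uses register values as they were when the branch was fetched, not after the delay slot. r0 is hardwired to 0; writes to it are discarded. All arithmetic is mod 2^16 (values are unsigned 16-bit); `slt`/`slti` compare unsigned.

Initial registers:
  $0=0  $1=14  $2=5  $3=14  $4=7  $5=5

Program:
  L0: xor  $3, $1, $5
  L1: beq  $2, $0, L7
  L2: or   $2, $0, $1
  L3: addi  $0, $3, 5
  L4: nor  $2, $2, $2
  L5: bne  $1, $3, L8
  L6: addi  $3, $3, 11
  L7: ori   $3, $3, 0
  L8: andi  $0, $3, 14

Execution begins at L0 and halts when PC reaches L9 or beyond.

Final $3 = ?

22

PC=0  xor  $3, $1, $5        | $0=0 $1=14 $2=5 $3=11 $4=7 $5=5
PC=1  beq  $2, $0, L7        | $0=0 $1=14 $2=5 $3=11 $4=7 $5=5  [not taken]
PC=2  or   $2, $0, $1        | $0=0 $1=14 $2=14 $3=11 $4=7 $5=5
PC=3  addi  $0, $3, 5        | $0=0 $1=14 $2=14 $3=11 $4=7 $5=5
PC=4  nor  $2, $2, $2        | $0=0 $1=14 $2=65521 $3=11 $4=7 $5=5
PC=5  bne  $1, $3, L8        | $0=0 $1=14 $2=65521 $3=11 $4=7 $5=5  [TAKEN]
PC=6  addi  $3, $3, 11       | $0=0 $1=14 $2=65521 $3=22 $4=7 $5=5
PC=8  andi  $0, $3, 14       | $0=0 $1=14 $2=65521 $3=22 $4=7 $5=5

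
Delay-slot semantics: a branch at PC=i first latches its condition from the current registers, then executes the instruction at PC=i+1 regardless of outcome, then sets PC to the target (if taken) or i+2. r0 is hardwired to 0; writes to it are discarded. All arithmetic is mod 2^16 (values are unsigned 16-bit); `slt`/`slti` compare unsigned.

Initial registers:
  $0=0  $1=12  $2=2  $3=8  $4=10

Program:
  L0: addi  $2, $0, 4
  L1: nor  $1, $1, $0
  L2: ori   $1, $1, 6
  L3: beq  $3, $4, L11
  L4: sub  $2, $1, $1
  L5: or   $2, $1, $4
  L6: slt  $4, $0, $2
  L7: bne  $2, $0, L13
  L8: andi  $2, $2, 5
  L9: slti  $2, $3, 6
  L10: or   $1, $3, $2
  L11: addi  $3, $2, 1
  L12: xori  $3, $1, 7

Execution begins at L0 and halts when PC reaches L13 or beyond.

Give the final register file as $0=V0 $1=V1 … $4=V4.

[0] addi  $2, $0, 4  →  {$0:0, $1:12, $2:4, $3:8, $4:10}
[1] nor  $1, $1, $0  →  {$0:0, $1:65523, $2:4, $3:8, $4:10}
[2] ori   $1, $1, 6  →  {$0:0, $1:65527, $2:4, $3:8, $4:10}
[3] beq  $3, $4, L11  →  {$0:0, $1:65527, $2:4, $3:8, $4:10}  ⟨branch fallthrough⟩
[4] sub  $2, $1, $1  →  {$0:0, $1:65527, $2:0, $3:8, $4:10}
[5] or   $2, $1, $4  →  {$0:0, $1:65527, $2:65535, $3:8, $4:10}
[6] slt  $4, $0, $2  →  {$0:0, $1:65527, $2:65535, $3:8, $4:1}
[7] bne  $2, $0, L13  →  {$0:0, $1:65527, $2:65535, $3:8, $4:1}  ⟨branch taken⟩
[8] andi  $2, $2, 5  →  {$0:0, $1:65527, $2:5, $3:8, $4:1}

$0=0 $1=65527 $2=5 $3=8 $4=1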